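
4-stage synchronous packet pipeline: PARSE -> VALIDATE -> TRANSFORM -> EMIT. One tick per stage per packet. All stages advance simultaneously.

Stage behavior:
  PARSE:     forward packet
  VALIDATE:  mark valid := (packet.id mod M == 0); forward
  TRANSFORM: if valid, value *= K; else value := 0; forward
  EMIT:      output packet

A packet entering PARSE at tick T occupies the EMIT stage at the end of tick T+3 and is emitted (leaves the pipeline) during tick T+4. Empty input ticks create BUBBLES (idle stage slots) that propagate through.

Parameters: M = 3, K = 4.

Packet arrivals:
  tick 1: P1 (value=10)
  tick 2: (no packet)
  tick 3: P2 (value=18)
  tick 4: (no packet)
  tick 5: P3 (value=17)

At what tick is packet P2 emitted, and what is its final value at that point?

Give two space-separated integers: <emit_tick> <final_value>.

Tick 1: [PARSE:P1(v=10,ok=F), VALIDATE:-, TRANSFORM:-, EMIT:-] out:-; in:P1
Tick 2: [PARSE:-, VALIDATE:P1(v=10,ok=F), TRANSFORM:-, EMIT:-] out:-; in:-
Tick 3: [PARSE:P2(v=18,ok=F), VALIDATE:-, TRANSFORM:P1(v=0,ok=F), EMIT:-] out:-; in:P2
Tick 4: [PARSE:-, VALIDATE:P2(v=18,ok=F), TRANSFORM:-, EMIT:P1(v=0,ok=F)] out:-; in:-
Tick 5: [PARSE:P3(v=17,ok=F), VALIDATE:-, TRANSFORM:P2(v=0,ok=F), EMIT:-] out:P1(v=0); in:P3
Tick 6: [PARSE:-, VALIDATE:P3(v=17,ok=T), TRANSFORM:-, EMIT:P2(v=0,ok=F)] out:-; in:-
Tick 7: [PARSE:-, VALIDATE:-, TRANSFORM:P3(v=68,ok=T), EMIT:-] out:P2(v=0); in:-
Tick 8: [PARSE:-, VALIDATE:-, TRANSFORM:-, EMIT:P3(v=68,ok=T)] out:-; in:-
Tick 9: [PARSE:-, VALIDATE:-, TRANSFORM:-, EMIT:-] out:P3(v=68); in:-
P2: arrives tick 3, valid=False (id=2, id%3=2), emit tick 7, final value 0

Answer: 7 0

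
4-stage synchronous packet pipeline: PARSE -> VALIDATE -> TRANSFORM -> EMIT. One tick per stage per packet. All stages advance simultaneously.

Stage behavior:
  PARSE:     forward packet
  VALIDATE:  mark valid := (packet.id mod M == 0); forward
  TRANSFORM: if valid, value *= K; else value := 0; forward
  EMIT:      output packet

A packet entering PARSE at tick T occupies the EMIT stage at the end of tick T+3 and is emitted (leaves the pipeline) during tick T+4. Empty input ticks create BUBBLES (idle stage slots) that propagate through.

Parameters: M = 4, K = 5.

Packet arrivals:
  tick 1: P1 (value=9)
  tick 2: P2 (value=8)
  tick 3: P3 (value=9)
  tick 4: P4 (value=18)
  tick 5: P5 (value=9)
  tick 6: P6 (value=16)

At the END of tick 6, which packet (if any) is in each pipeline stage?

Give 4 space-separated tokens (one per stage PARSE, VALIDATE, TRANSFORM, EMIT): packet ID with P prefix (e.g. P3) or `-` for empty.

Tick 1: [PARSE:P1(v=9,ok=F), VALIDATE:-, TRANSFORM:-, EMIT:-] out:-; in:P1
Tick 2: [PARSE:P2(v=8,ok=F), VALIDATE:P1(v=9,ok=F), TRANSFORM:-, EMIT:-] out:-; in:P2
Tick 3: [PARSE:P3(v=9,ok=F), VALIDATE:P2(v=8,ok=F), TRANSFORM:P1(v=0,ok=F), EMIT:-] out:-; in:P3
Tick 4: [PARSE:P4(v=18,ok=F), VALIDATE:P3(v=9,ok=F), TRANSFORM:P2(v=0,ok=F), EMIT:P1(v=0,ok=F)] out:-; in:P4
Tick 5: [PARSE:P5(v=9,ok=F), VALIDATE:P4(v=18,ok=T), TRANSFORM:P3(v=0,ok=F), EMIT:P2(v=0,ok=F)] out:P1(v=0); in:P5
Tick 6: [PARSE:P6(v=16,ok=F), VALIDATE:P5(v=9,ok=F), TRANSFORM:P4(v=90,ok=T), EMIT:P3(v=0,ok=F)] out:P2(v=0); in:P6
At end of tick 6: ['P6', 'P5', 'P4', 'P3']

Answer: P6 P5 P4 P3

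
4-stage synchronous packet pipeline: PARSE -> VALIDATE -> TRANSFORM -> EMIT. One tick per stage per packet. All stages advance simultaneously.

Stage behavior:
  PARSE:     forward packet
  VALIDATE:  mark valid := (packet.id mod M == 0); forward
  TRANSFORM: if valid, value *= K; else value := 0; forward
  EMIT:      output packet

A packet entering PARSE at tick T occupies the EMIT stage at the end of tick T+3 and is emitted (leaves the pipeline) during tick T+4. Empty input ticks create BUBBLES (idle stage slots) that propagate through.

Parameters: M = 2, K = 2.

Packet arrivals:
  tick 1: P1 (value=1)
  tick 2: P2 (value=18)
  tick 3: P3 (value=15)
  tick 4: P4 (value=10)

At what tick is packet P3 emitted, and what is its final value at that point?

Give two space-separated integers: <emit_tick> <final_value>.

Answer: 7 0

Derivation:
Tick 1: [PARSE:P1(v=1,ok=F), VALIDATE:-, TRANSFORM:-, EMIT:-] out:-; in:P1
Tick 2: [PARSE:P2(v=18,ok=F), VALIDATE:P1(v=1,ok=F), TRANSFORM:-, EMIT:-] out:-; in:P2
Tick 3: [PARSE:P3(v=15,ok=F), VALIDATE:P2(v=18,ok=T), TRANSFORM:P1(v=0,ok=F), EMIT:-] out:-; in:P3
Tick 4: [PARSE:P4(v=10,ok=F), VALIDATE:P3(v=15,ok=F), TRANSFORM:P2(v=36,ok=T), EMIT:P1(v=0,ok=F)] out:-; in:P4
Tick 5: [PARSE:-, VALIDATE:P4(v=10,ok=T), TRANSFORM:P3(v=0,ok=F), EMIT:P2(v=36,ok=T)] out:P1(v=0); in:-
Tick 6: [PARSE:-, VALIDATE:-, TRANSFORM:P4(v=20,ok=T), EMIT:P3(v=0,ok=F)] out:P2(v=36); in:-
Tick 7: [PARSE:-, VALIDATE:-, TRANSFORM:-, EMIT:P4(v=20,ok=T)] out:P3(v=0); in:-
Tick 8: [PARSE:-, VALIDATE:-, TRANSFORM:-, EMIT:-] out:P4(v=20); in:-
P3: arrives tick 3, valid=False (id=3, id%2=1), emit tick 7, final value 0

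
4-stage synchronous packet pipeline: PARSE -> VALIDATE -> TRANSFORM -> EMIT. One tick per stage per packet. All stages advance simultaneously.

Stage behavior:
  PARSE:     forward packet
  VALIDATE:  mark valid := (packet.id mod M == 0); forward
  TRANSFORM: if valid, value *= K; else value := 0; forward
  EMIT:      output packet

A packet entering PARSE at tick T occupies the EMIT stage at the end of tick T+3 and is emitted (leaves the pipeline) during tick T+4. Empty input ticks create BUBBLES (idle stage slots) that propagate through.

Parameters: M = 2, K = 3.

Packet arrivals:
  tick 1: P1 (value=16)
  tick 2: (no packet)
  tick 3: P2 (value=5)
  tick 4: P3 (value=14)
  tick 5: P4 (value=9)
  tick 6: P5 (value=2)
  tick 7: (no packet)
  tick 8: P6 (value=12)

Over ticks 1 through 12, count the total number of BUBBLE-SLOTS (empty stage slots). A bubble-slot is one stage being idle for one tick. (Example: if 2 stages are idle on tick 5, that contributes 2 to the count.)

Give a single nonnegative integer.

Answer: 24

Derivation:
Tick 1: [PARSE:P1(v=16,ok=F), VALIDATE:-, TRANSFORM:-, EMIT:-] out:-; bubbles=3
Tick 2: [PARSE:-, VALIDATE:P1(v=16,ok=F), TRANSFORM:-, EMIT:-] out:-; bubbles=3
Tick 3: [PARSE:P2(v=5,ok=F), VALIDATE:-, TRANSFORM:P1(v=0,ok=F), EMIT:-] out:-; bubbles=2
Tick 4: [PARSE:P3(v=14,ok=F), VALIDATE:P2(v=5,ok=T), TRANSFORM:-, EMIT:P1(v=0,ok=F)] out:-; bubbles=1
Tick 5: [PARSE:P4(v=9,ok=F), VALIDATE:P3(v=14,ok=F), TRANSFORM:P2(v=15,ok=T), EMIT:-] out:P1(v=0); bubbles=1
Tick 6: [PARSE:P5(v=2,ok=F), VALIDATE:P4(v=9,ok=T), TRANSFORM:P3(v=0,ok=F), EMIT:P2(v=15,ok=T)] out:-; bubbles=0
Tick 7: [PARSE:-, VALIDATE:P5(v=2,ok=F), TRANSFORM:P4(v=27,ok=T), EMIT:P3(v=0,ok=F)] out:P2(v=15); bubbles=1
Tick 8: [PARSE:P6(v=12,ok=F), VALIDATE:-, TRANSFORM:P5(v=0,ok=F), EMIT:P4(v=27,ok=T)] out:P3(v=0); bubbles=1
Tick 9: [PARSE:-, VALIDATE:P6(v=12,ok=T), TRANSFORM:-, EMIT:P5(v=0,ok=F)] out:P4(v=27); bubbles=2
Tick 10: [PARSE:-, VALIDATE:-, TRANSFORM:P6(v=36,ok=T), EMIT:-] out:P5(v=0); bubbles=3
Tick 11: [PARSE:-, VALIDATE:-, TRANSFORM:-, EMIT:P6(v=36,ok=T)] out:-; bubbles=3
Tick 12: [PARSE:-, VALIDATE:-, TRANSFORM:-, EMIT:-] out:P6(v=36); bubbles=4
Total bubble-slots: 24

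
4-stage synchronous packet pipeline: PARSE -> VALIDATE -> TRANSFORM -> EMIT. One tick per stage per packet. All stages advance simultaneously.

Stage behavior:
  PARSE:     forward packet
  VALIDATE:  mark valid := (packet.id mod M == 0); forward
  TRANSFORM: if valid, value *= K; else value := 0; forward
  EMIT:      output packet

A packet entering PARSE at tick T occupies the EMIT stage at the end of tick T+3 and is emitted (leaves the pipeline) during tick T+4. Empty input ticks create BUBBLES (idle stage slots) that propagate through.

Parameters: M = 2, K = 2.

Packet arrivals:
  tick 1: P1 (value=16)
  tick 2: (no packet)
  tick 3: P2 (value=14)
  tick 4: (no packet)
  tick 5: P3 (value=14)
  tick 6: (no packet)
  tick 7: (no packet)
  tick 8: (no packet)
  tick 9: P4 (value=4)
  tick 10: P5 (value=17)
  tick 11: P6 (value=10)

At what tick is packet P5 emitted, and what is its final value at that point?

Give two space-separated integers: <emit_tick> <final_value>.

Answer: 14 0

Derivation:
Tick 1: [PARSE:P1(v=16,ok=F), VALIDATE:-, TRANSFORM:-, EMIT:-] out:-; in:P1
Tick 2: [PARSE:-, VALIDATE:P1(v=16,ok=F), TRANSFORM:-, EMIT:-] out:-; in:-
Tick 3: [PARSE:P2(v=14,ok=F), VALIDATE:-, TRANSFORM:P1(v=0,ok=F), EMIT:-] out:-; in:P2
Tick 4: [PARSE:-, VALIDATE:P2(v=14,ok=T), TRANSFORM:-, EMIT:P1(v=0,ok=F)] out:-; in:-
Tick 5: [PARSE:P3(v=14,ok=F), VALIDATE:-, TRANSFORM:P2(v=28,ok=T), EMIT:-] out:P1(v=0); in:P3
Tick 6: [PARSE:-, VALIDATE:P3(v=14,ok=F), TRANSFORM:-, EMIT:P2(v=28,ok=T)] out:-; in:-
Tick 7: [PARSE:-, VALIDATE:-, TRANSFORM:P3(v=0,ok=F), EMIT:-] out:P2(v=28); in:-
Tick 8: [PARSE:-, VALIDATE:-, TRANSFORM:-, EMIT:P3(v=0,ok=F)] out:-; in:-
Tick 9: [PARSE:P4(v=4,ok=F), VALIDATE:-, TRANSFORM:-, EMIT:-] out:P3(v=0); in:P4
Tick 10: [PARSE:P5(v=17,ok=F), VALIDATE:P4(v=4,ok=T), TRANSFORM:-, EMIT:-] out:-; in:P5
Tick 11: [PARSE:P6(v=10,ok=F), VALIDATE:P5(v=17,ok=F), TRANSFORM:P4(v=8,ok=T), EMIT:-] out:-; in:P6
Tick 12: [PARSE:-, VALIDATE:P6(v=10,ok=T), TRANSFORM:P5(v=0,ok=F), EMIT:P4(v=8,ok=T)] out:-; in:-
Tick 13: [PARSE:-, VALIDATE:-, TRANSFORM:P6(v=20,ok=T), EMIT:P5(v=0,ok=F)] out:P4(v=8); in:-
Tick 14: [PARSE:-, VALIDATE:-, TRANSFORM:-, EMIT:P6(v=20,ok=T)] out:P5(v=0); in:-
Tick 15: [PARSE:-, VALIDATE:-, TRANSFORM:-, EMIT:-] out:P6(v=20); in:-
P5: arrives tick 10, valid=False (id=5, id%2=1), emit tick 14, final value 0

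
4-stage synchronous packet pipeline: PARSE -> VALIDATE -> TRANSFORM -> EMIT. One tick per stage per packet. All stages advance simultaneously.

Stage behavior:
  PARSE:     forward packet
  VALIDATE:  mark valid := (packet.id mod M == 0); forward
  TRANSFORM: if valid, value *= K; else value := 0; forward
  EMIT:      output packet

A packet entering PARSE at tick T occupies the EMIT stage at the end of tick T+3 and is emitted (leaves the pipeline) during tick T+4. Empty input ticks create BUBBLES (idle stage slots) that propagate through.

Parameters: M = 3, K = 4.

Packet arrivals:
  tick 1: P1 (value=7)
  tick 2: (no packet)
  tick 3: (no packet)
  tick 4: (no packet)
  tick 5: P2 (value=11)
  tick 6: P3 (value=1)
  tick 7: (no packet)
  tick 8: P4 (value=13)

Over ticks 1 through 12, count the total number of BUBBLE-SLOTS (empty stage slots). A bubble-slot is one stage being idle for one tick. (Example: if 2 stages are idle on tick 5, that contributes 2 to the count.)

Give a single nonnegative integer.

Answer: 32

Derivation:
Tick 1: [PARSE:P1(v=7,ok=F), VALIDATE:-, TRANSFORM:-, EMIT:-] out:-; bubbles=3
Tick 2: [PARSE:-, VALIDATE:P1(v=7,ok=F), TRANSFORM:-, EMIT:-] out:-; bubbles=3
Tick 3: [PARSE:-, VALIDATE:-, TRANSFORM:P1(v=0,ok=F), EMIT:-] out:-; bubbles=3
Tick 4: [PARSE:-, VALIDATE:-, TRANSFORM:-, EMIT:P1(v=0,ok=F)] out:-; bubbles=3
Tick 5: [PARSE:P2(v=11,ok=F), VALIDATE:-, TRANSFORM:-, EMIT:-] out:P1(v=0); bubbles=3
Tick 6: [PARSE:P3(v=1,ok=F), VALIDATE:P2(v=11,ok=F), TRANSFORM:-, EMIT:-] out:-; bubbles=2
Tick 7: [PARSE:-, VALIDATE:P3(v=1,ok=T), TRANSFORM:P2(v=0,ok=F), EMIT:-] out:-; bubbles=2
Tick 8: [PARSE:P4(v=13,ok=F), VALIDATE:-, TRANSFORM:P3(v=4,ok=T), EMIT:P2(v=0,ok=F)] out:-; bubbles=1
Tick 9: [PARSE:-, VALIDATE:P4(v=13,ok=F), TRANSFORM:-, EMIT:P3(v=4,ok=T)] out:P2(v=0); bubbles=2
Tick 10: [PARSE:-, VALIDATE:-, TRANSFORM:P4(v=0,ok=F), EMIT:-] out:P3(v=4); bubbles=3
Tick 11: [PARSE:-, VALIDATE:-, TRANSFORM:-, EMIT:P4(v=0,ok=F)] out:-; bubbles=3
Tick 12: [PARSE:-, VALIDATE:-, TRANSFORM:-, EMIT:-] out:P4(v=0); bubbles=4
Total bubble-slots: 32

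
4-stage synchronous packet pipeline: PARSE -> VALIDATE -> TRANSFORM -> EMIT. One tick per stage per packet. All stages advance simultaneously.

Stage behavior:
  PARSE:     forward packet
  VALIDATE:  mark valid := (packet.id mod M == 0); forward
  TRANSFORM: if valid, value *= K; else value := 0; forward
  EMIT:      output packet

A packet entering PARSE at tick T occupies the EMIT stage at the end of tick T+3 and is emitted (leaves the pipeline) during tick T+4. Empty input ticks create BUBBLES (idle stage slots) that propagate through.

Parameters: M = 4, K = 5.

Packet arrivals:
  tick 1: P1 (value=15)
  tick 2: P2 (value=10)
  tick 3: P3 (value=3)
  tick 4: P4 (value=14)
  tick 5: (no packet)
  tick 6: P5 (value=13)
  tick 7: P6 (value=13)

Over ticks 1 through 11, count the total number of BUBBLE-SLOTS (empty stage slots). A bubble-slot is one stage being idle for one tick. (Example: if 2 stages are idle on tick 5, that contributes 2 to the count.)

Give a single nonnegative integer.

Tick 1: [PARSE:P1(v=15,ok=F), VALIDATE:-, TRANSFORM:-, EMIT:-] out:-; bubbles=3
Tick 2: [PARSE:P2(v=10,ok=F), VALIDATE:P1(v=15,ok=F), TRANSFORM:-, EMIT:-] out:-; bubbles=2
Tick 3: [PARSE:P3(v=3,ok=F), VALIDATE:P2(v=10,ok=F), TRANSFORM:P1(v=0,ok=F), EMIT:-] out:-; bubbles=1
Tick 4: [PARSE:P4(v=14,ok=F), VALIDATE:P3(v=3,ok=F), TRANSFORM:P2(v=0,ok=F), EMIT:P1(v=0,ok=F)] out:-; bubbles=0
Tick 5: [PARSE:-, VALIDATE:P4(v=14,ok=T), TRANSFORM:P3(v=0,ok=F), EMIT:P2(v=0,ok=F)] out:P1(v=0); bubbles=1
Tick 6: [PARSE:P5(v=13,ok=F), VALIDATE:-, TRANSFORM:P4(v=70,ok=T), EMIT:P3(v=0,ok=F)] out:P2(v=0); bubbles=1
Tick 7: [PARSE:P6(v=13,ok=F), VALIDATE:P5(v=13,ok=F), TRANSFORM:-, EMIT:P4(v=70,ok=T)] out:P3(v=0); bubbles=1
Tick 8: [PARSE:-, VALIDATE:P6(v=13,ok=F), TRANSFORM:P5(v=0,ok=F), EMIT:-] out:P4(v=70); bubbles=2
Tick 9: [PARSE:-, VALIDATE:-, TRANSFORM:P6(v=0,ok=F), EMIT:P5(v=0,ok=F)] out:-; bubbles=2
Tick 10: [PARSE:-, VALIDATE:-, TRANSFORM:-, EMIT:P6(v=0,ok=F)] out:P5(v=0); bubbles=3
Tick 11: [PARSE:-, VALIDATE:-, TRANSFORM:-, EMIT:-] out:P6(v=0); bubbles=4
Total bubble-slots: 20

Answer: 20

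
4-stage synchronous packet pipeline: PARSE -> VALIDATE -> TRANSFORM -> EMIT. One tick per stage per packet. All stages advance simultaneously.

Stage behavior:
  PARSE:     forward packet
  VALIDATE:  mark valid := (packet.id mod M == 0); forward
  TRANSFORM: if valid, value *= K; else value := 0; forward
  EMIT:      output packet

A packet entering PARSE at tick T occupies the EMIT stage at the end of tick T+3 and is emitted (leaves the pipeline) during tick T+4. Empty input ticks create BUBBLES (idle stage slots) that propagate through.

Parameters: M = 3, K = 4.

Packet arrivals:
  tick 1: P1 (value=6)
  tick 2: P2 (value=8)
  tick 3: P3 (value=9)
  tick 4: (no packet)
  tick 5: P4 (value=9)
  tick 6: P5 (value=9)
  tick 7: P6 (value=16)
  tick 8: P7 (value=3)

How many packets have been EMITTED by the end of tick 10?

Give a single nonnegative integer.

Answer: 5

Derivation:
Tick 1: [PARSE:P1(v=6,ok=F), VALIDATE:-, TRANSFORM:-, EMIT:-] out:-; in:P1
Tick 2: [PARSE:P2(v=8,ok=F), VALIDATE:P1(v=6,ok=F), TRANSFORM:-, EMIT:-] out:-; in:P2
Tick 3: [PARSE:P3(v=9,ok=F), VALIDATE:P2(v=8,ok=F), TRANSFORM:P1(v=0,ok=F), EMIT:-] out:-; in:P3
Tick 4: [PARSE:-, VALIDATE:P3(v=9,ok=T), TRANSFORM:P2(v=0,ok=F), EMIT:P1(v=0,ok=F)] out:-; in:-
Tick 5: [PARSE:P4(v=9,ok=F), VALIDATE:-, TRANSFORM:P3(v=36,ok=T), EMIT:P2(v=0,ok=F)] out:P1(v=0); in:P4
Tick 6: [PARSE:P5(v=9,ok=F), VALIDATE:P4(v=9,ok=F), TRANSFORM:-, EMIT:P3(v=36,ok=T)] out:P2(v=0); in:P5
Tick 7: [PARSE:P6(v=16,ok=F), VALIDATE:P5(v=9,ok=F), TRANSFORM:P4(v=0,ok=F), EMIT:-] out:P3(v=36); in:P6
Tick 8: [PARSE:P7(v=3,ok=F), VALIDATE:P6(v=16,ok=T), TRANSFORM:P5(v=0,ok=F), EMIT:P4(v=0,ok=F)] out:-; in:P7
Tick 9: [PARSE:-, VALIDATE:P7(v=3,ok=F), TRANSFORM:P6(v=64,ok=T), EMIT:P5(v=0,ok=F)] out:P4(v=0); in:-
Tick 10: [PARSE:-, VALIDATE:-, TRANSFORM:P7(v=0,ok=F), EMIT:P6(v=64,ok=T)] out:P5(v=0); in:-
Emitted by tick 10: ['P1', 'P2', 'P3', 'P4', 'P5']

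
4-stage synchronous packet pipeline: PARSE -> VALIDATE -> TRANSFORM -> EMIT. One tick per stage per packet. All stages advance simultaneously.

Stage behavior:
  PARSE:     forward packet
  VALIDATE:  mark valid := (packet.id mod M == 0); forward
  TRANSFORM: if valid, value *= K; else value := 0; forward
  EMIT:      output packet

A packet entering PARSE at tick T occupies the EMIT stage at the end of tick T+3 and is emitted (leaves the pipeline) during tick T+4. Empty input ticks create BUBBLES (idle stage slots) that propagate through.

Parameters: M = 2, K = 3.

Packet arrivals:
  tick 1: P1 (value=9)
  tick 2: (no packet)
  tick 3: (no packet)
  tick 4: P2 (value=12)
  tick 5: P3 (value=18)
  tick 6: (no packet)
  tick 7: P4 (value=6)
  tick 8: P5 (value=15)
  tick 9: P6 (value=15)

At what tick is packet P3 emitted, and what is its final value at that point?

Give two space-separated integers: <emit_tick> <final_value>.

Answer: 9 0

Derivation:
Tick 1: [PARSE:P1(v=9,ok=F), VALIDATE:-, TRANSFORM:-, EMIT:-] out:-; in:P1
Tick 2: [PARSE:-, VALIDATE:P1(v=9,ok=F), TRANSFORM:-, EMIT:-] out:-; in:-
Tick 3: [PARSE:-, VALIDATE:-, TRANSFORM:P1(v=0,ok=F), EMIT:-] out:-; in:-
Tick 4: [PARSE:P2(v=12,ok=F), VALIDATE:-, TRANSFORM:-, EMIT:P1(v=0,ok=F)] out:-; in:P2
Tick 5: [PARSE:P3(v=18,ok=F), VALIDATE:P2(v=12,ok=T), TRANSFORM:-, EMIT:-] out:P1(v=0); in:P3
Tick 6: [PARSE:-, VALIDATE:P3(v=18,ok=F), TRANSFORM:P2(v=36,ok=T), EMIT:-] out:-; in:-
Tick 7: [PARSE:P4(v=6,ok=F), VALIDATE:-, TRANSFORM:P3(v=0,ok=F), EMIT:P2(v=36,ok=T)] out:-; in:P4
Tick 8: [PARSE:P5(v=15,ok=F), VALIDATE:P4(v=6,ok=T), TRANSFORM:-, EMIT:P3(v=0,ok=F)] out:P2(v=36); in:P5
Tick 9: [PARSE:P6(v=15,ok=F), VALIDATE:P5(v=15,ok=F), TRANSFORM:P4(v=18,ok=T), EMIT:-] out:P3(v=0); in:P6
Tick 10: [PARSE:-, VALIDATE:P6(v=15,ok=T), TRANSFORM:P5(v=0,ok=F), EMIT:P4(v=18,ok=T)] out:-; in:-
Tick 11: [PARSE:-, VALIDATE:-, TRANSFORM:P6(v=45,ok=T), EMIT:P5(v=0,ok=F)] out:P4(v=18); in:-
Tick 12: [PARSE:-, VALIDATE:-, TRANSFORM:-, EMIT:P6(v=45,ok=T)] out:P5(v=0); in:-
Tick 13: [PARSE:-, VALIDATE:-, TRANSFORM:-, EMIT:-] out:P6(v=45); in:-
P3: arrives tick 5, valid=False (id=3, id%2=1), emit tick 9, final value 0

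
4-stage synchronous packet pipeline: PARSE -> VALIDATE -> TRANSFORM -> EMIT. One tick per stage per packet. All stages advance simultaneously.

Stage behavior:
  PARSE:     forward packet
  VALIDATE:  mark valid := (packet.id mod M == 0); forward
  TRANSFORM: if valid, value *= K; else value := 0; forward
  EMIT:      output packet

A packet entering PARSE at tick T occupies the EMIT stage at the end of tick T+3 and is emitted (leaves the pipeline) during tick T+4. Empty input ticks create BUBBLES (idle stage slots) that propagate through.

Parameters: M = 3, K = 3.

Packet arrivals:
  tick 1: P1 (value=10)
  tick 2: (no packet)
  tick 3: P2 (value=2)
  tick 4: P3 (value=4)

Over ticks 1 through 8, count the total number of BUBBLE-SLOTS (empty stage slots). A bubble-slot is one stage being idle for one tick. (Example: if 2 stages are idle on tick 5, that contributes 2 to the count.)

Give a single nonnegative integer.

Tick 1: [PARSE:P1(v=10,ok=F), VALIDATE:-, TRANSFORM:-, EMIT:-] out:-; bubbles=3
Tick 2: [PARSE:-, VALIDATE:P1(v=10,ok=F), TRANSFORM:-, EMIT:-] out:-; bubbles=3
Tick 3: [PARSE:P2(v=2,ok=F), VALIDATE:-, TRANSFORM:P1(v=0,ok=F), EMIT:-] out:-; bubbles=2
Tick 4: [PARSE:P3(v=4,ok=F), VALIDATE:P2(v=2,ok=F), TRANSFORM:-, EMIT:P1(v=0,ok=F)] out:-; bubbles=1
Tick 5: [PARSE:-, VALIDATE:P3(v=4,ok=T), TRANSFORM:P2(v=0,ok=F), EMIT:-] out:P1(v=0); bubbles=2
Tick 6: [PARSE:-, VALIDATE:-, TRANSFORM:P3(v=12,ok=T), EMIT:P2(v=0,ok=F)] out:-; bubbles=2
Tick 7: [PARSE:-, VALIDATE:-, TRANSFORM:-, EMIT:P3(v=12,ok=T)] out:P2(v=0); bubbles=3
Tick 8: [PARSE:-, VALIDATE:-, TRANSFORM:-, EMIT:-] out:P3(v=12); bubbles=4
Total bubble-slots: 20

Answer: 20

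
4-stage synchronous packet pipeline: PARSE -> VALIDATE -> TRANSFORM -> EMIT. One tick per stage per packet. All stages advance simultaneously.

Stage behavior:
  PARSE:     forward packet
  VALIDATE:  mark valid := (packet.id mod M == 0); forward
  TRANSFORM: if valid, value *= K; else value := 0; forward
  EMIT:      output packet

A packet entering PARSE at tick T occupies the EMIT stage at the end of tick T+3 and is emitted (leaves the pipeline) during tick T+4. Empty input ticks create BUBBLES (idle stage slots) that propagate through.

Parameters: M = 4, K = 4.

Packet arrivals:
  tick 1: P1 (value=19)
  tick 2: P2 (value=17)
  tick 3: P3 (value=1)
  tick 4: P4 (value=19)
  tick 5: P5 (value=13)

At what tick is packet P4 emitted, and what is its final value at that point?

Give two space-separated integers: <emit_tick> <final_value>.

Answer: 8 76

Derivation:
Tick 1: [PARSE:P1(v=19,ok=F), VALIDATE:-, TRANSFORM:-, EMIT:-] out:-; in:P1
Tick 2: [PARSE:P2(v=17,ok=F), VALIDATE:P1(v=19,ok=F), TRANSFORM:-, EMIT:-] out:-; in:P2
Tick 3: [PARSE:P3(v=1,ok=F), VALIDATE:P2(v=17,ok=F), TRANSFORM:P1(v=0,ok=F), EMIT:-] out:-; in:P3
Tick 4: [PARSE:P4(v=19,ok=F), VALIDATE:P3(v=1,ok=F), TRANSFORM:P2(v=0,ok=F), EMIT:P1(v=0,ok=F)] out:-; in:P4
Tick 5: [PARSE:P5(v=13,ok=F), VALIDATE:P4(v=19,ok=T), TRANSFORM:P3(v=0,ok=F), EMIT:P2(v=0,ok=F)] out:P1(v=0); in:P5
Tick 6: [PARSE:-, VALIDATE:P5(v=13,ok=F), TRANSFORM:P4(v=76,ok=T), EMIT:P3(v=0,ok=F)] out:P2(v=0); in:-
Tick 7: [PARSE:-, VALIDATE:-, TRANSFORM:P5(v=0,ok=F), EMIT:P4(v=76,ok=T)] out:P3(v=0); in:-
Tick 8: [PARSE:-, VALIDATE:-, TRANSFORM:-, EMIT:P5(v=0,ok=F)] out:P4(v=76); in:-
Tick 9: [PARSE:-, VALIDATE:-, TRANSFORM:-, EMIT:-] out:P5(v=0); in:-
P4: arrives tick 4, valid=True (id=4, id%4=0), emit tick 8, final value 76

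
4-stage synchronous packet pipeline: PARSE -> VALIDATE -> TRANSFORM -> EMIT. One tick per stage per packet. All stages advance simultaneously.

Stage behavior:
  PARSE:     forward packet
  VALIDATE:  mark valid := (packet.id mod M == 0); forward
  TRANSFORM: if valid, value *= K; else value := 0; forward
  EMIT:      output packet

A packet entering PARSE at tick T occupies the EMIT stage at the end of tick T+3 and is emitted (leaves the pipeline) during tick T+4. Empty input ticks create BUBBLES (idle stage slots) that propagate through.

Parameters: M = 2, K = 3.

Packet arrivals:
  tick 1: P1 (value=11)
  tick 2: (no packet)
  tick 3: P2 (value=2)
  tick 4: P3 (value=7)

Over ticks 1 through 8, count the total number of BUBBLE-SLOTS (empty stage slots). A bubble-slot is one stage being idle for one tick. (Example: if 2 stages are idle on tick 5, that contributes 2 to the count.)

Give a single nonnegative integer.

Tick 1: [PARSE:P1(v=11,ok=F), VALIDATE:-, TRANSFORM:-, EMIT:-] out:-; bubbles=3
Tick 2: [PARSE:-, VALIDATE:P1(v=11,ok=F), TRANSFORM:-, EMIT:-] out:-; bubbles=3
Tick 3: [PARSE:P2(v=2,ok=F), VALIDATE:-, TRANSFORM:P1(v=0,ok=F), EMIT:-] out:-; bubbles=2
Tick 4: [PARSE:P3(v=7,ok=F), VALIDATE:P2(v=2,ok=T), TRANSFORM:-, EMIT:P1(v=0,ok=F)] out:-; bubbles=1
Tick 5: [PARSE:-, VALIDATE:P3(v=7,ok=F), TRANSFORM:P2(v=6,ok=T), EMIT:-] out:P1(v=0); bubbles=2
Tick 6: [PARSE:-, VALIDATE:-, TRANSFORM:P3(v=0,ok=F), EMIT:P2(v=6,ok=T)] out:-; bubbles=2
Tick 7: [PARSE:-, VALIDATE:-, TRANSFORM:-, EMIT:P3(v=0,ok=F)] out:P2(v=6); bubbles=3
Tick 8: [PARSE:-, VALIDATE:-, TRANSFORM:-, EMIT:-] out:P3(v=0); bubbles=4
Total bubble-slots: 20

Answer: 20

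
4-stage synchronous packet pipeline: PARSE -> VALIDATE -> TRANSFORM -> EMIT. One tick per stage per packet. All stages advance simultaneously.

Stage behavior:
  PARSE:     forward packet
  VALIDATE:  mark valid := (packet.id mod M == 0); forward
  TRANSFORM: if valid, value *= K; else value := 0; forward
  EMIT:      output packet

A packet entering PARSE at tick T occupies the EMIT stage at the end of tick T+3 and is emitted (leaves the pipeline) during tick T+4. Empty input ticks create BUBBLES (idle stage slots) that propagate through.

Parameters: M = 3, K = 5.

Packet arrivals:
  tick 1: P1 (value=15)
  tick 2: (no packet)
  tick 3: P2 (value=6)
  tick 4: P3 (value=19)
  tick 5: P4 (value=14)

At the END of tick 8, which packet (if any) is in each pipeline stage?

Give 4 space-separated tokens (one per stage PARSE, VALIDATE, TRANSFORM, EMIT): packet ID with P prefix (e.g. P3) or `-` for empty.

Tick 1: [PARSE:P1(v=15,ok=F), VALIDATE:-, TRANSFORM:-, EMIT:-] out:-; in:P1
Tick 2: [PARSE:-, VALIDATE:P1(v=15,ok=F), TRANSFORM:-, EMIT:-] out:-; in:-
Tick 3: [PARSE:P2(v=6,ok=F), VALIDATE:-, TRANSFORM:P1(v=0,ok=F), EMIT:-] out:-; in:P2
Tick 4: [PARSE:P3(v=19,ok=F), VALIDATE:P2(v=6,ok=F), TRANSFORM:-, EMIT:P1(v=0,ok=F)] out:-; in:P3
Tick 5: [PARSE:P4(v=14,ok=F), VALIDATE:P3(v=19,ok=T), TRANSFORM:P2(v=0,ok=F), EMIT:-] out:P1(v=0); in:P4
Tick 6: [PARSE:-, VALIDATE:P4(v=14,ok=F), TRANSFORM:P3(v=95,ok=T), EMIT:P2(v=0,ok=F)] out:-; in:-
Tick 7: [PARSE:-, VALIDATE:-, TRANSFORM:P4(v=0,ok=F), EMIT:P3(v=95,ok=T)] out:P2(v=0); in:-
Tick 8: [PARSE:-, VALIDATE:-, TRANSFORM:-, EMIT:P4(v=0,ok=F)] out:P3(v=95); in:-
At end of tick 8: ['-', '-', '-', 'P4']

Answer: - - - P4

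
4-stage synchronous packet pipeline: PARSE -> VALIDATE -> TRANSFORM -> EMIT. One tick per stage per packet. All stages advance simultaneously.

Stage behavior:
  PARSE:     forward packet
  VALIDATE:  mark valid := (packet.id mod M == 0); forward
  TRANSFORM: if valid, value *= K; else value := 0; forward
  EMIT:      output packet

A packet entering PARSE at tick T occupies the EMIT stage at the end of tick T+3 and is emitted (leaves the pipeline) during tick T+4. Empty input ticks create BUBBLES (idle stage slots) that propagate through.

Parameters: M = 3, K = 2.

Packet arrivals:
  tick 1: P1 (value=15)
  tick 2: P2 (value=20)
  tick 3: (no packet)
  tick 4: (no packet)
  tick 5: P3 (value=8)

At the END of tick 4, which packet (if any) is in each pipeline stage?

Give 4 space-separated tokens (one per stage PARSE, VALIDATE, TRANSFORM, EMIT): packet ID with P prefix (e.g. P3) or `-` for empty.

Answer: - - P2 P1

Derivation:
Tick 1: [PARSE:P1(v=15,ok=F), VALIDATE:-, TRANSFORM:-, EMIT:-] out:-; in:P1
Tick 2: [PARSE:P2(v=20,ok=F), VALIDATE:P1(v=15,ok=F), TRANSFORM:-, EMIT:-] out:-; in:P2
Tick 3: [PARSE:-, VALIDATE:P2(v=20,ok=F), TRANSFORM:P1(v=0,ok=F), EMIT:-] out:-; in:-
Tick 4: [PARSE:-, VALIDATE:-, TRANSFORM:P2(v=0,ok=F), EMIT:P1(v=0,ok=F)] out:-; in:-
At end of tick 4: ['-', '-', 'P2', 'P1']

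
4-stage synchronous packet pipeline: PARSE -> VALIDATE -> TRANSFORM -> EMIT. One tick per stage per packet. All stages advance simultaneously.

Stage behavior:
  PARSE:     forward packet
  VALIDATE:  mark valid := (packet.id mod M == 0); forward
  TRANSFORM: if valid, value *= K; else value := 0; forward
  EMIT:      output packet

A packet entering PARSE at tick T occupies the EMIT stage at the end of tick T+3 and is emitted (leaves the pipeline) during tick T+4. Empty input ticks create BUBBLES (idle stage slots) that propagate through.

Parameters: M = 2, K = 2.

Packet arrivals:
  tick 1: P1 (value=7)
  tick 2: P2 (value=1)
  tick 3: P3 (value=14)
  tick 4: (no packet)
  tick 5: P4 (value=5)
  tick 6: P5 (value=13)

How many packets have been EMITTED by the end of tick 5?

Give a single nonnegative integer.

Tick 1: [PARSE:P1(v=7,ok=F), VALIDATE:-, TRANSFORM:-, EMIT:-] out:-; in:P1
Tick 2: [PARSE:P2(v=1,ok=F), VALIDATE:P1(v=7,ok=F), TRANSFORM:-, EMIT:-] out:-; in:P2
Tick 3: [PARSE:P3(v=14,ok=F), VALIDATE:P2(v=1,ok=T), TRANSFORM:P1(v=0,ok=F), EMIT:-] out:-; in:P3
Tick 4: [PARSE:-, VALIDATE:P3(v=14,ok=F), TRANSFORM:P2(v=2,ok=T), EMIT:P1(v=0,ok=F)] out:-; in:-
Tick 5: [PARSE:P4(v=5,ok=F), VALIDATE:-, TRANSFORM:P3(v=0,ok=F), EMIT:P2(v=2,ok=T)] out:P1(v=0); in:P4
Emitted by tick 5: ['P1']

Answer: 1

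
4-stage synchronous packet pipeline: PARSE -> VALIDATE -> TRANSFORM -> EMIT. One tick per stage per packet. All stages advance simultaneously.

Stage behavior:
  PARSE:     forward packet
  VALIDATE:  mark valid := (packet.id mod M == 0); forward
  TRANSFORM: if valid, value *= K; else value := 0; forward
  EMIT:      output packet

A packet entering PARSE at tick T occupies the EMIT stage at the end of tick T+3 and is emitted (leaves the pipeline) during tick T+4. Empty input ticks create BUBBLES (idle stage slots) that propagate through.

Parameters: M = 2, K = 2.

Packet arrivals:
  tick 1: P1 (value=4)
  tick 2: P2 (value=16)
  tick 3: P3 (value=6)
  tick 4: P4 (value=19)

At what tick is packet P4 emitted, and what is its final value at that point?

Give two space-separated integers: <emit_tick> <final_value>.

Tick 1: [PARSE:P1(v=4,ok=F), VALIDATE:-, TRANSFORM:-, EMIT:-] out:-; in:P1
Tick 2: [PARSE:P2(v=16,ok=F), VALIDATE:P1(v=4,ok=F), TRANSFORM:-, EMIT:-] out:-; in:P2
Tick 3: [PARSE:P3(v=6,ok=F), VALIDATE:P2(v=16,ok=T), TRANSFORM:P1(v=0,ok=F), EMIT:-] out:-; in:P3
Tick 4: [PARSE:P4(v=19,ok=F), VALIDATE:P3(v=6,ok=F), TRANSFORM:P2(v=32,ok=T), EMIT:P1(v=0,ok=F)] out:-; in:P4
Tick 5: [PARSE:-, VALIDATE:P4(v=19,ok=T), TRANSFORM:P3(v=0,ok=F), EMIT:P2(v=32,ok=T)] out:P1(v=0); in:-
Tick 6: [PARSE:-, VALIDATE:-, TRANSFORM:P4(v=38,ok=T), EMIT:P3(v=0,ok=F)] out:P2(v=32); in:-
Tick 7: [PARSE:-, VALIDATE:-, TRANSFORM:-, EMIT:P4(v=38,ok=T)] out:P3(v=0); in:-
Tick 8: [PARSE:-, VALIDATE:-, TRANSFORM:-, EMIT:-] out:P4(v=38); in:-
P4: arrives tick 4, valid=True (id=4, id%2=0), emit tick 8, final value 38

Answer: 8 38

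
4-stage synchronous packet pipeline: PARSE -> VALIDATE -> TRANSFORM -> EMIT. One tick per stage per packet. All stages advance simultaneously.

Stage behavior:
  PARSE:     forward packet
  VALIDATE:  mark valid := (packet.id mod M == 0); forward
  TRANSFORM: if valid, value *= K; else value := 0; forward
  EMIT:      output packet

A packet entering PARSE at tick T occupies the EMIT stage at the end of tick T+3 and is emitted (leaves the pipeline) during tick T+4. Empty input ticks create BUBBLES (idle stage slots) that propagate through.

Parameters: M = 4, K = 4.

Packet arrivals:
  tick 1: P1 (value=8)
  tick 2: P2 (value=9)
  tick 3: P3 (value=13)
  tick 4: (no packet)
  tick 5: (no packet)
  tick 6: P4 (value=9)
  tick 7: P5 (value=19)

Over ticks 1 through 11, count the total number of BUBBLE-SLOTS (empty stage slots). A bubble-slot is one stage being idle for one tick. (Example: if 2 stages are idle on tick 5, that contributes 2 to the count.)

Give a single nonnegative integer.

Answer: 24

Derivation:
Tick 1: [PARSE:P1(v=8,ok=F), VALIDATE:-, TRANSFORM:-, EMIT:-] out:-; bubbles=3
Tick 2: [PARSE:P2(v=9,ok=F), VALIDATE:P1(v=8,ok=F), TRANSFORM:-, EMIT:-] out:-; bubbles=2
Tick 3: [PARSE:P3(v=13,ok=F), VALIDATE:P2(v=9,ok=F), TRANSFORM:P1(v=0,ok=F), EMIT:-] out:-; bubbles=1
Tick 4: [PARSE:-, VALIDATE:P3(v=13,ok=F), TRANSFORM:P2(v=0,ok=F), EMIT:P1(v=0,ok=F)] out:-; bubbles=1
Tick 5: [PARSE:-, VALIDATE:-, TRANSFORM:P3(v=0,ok=F), EMIT:P2(v=0,ok=F)] out:P1(v=0); bubbles=2
Tick 6: [PARSE:P4(v=9,ok=F), VALIDATE:-, TRANSFORM:-, EMIT:P3(v=0,ok=F)] out:P2(v=0); bubbles=2
Tick 7: [PARSE:P5(v=19,ok=F), VALIDATE:P4(v=9,ok=T), TRANSFORM:-, EMIT:-] out:P3(v=0); bubbles=2
Tick 8: [PARSE:-, VALIDATE:P5(v=19,ok=F), TRANSFORM:P4(v=36,ok=T), EMIT:-] out:-; bubbles=2
Tick 9: [PARSE:-, VALIDATE:-, TRANSFORM:P5(v=0,ok=F), EMIT:P4(v=36,ok=T)] out:-; bubbles=2
Tick 10: [PARSE:-, VALIDATE:-, TRANSFORM:-, EMIT:P5(v=0,ok=F)] out:P4(v=36); bubbles=3
Tick 11: [PARSE:-, VALIDATE:-, TRANSFORM:-, EMIT:-] out:P5(v=0); bubbles=4
Total bubble-slots: 24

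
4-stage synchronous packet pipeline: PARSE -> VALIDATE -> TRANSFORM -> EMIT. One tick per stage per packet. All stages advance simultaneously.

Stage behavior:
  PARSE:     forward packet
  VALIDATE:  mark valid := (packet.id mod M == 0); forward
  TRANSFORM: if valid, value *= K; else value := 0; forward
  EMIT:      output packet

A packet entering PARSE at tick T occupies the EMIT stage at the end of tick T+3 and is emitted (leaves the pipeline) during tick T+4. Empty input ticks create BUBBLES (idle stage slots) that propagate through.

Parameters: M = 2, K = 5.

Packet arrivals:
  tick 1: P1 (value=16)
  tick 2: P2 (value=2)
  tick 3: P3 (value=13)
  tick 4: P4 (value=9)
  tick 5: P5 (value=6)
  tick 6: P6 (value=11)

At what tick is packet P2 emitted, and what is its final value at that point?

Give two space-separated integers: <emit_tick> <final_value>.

Tick 1: [PARSE:P1(v=16,ok=F), VALIDATE:-, TRANSFORM:-, EMIT:-] out:-; in:P1
Tick 2: [PARSE:P2(v=2,ok=F), VALIDATE:P1(v=16,ok=F), TRANSFORM:-, EMIT:-] out:-; in:P2
Tick 3: [PARSE:P3(v=13,ok=F), VALIDATE:P2(v=2,ok=T), TRANSFORM:P1(v=0,ok=F), EMIT:-] out:-; in:P3
Tick 4: [PARSE:P4(v=9,ok=F), VALIDATE:P3(v=13,ok=F), TRANSFORM:P2(v=10,ok=T), EMIT:P1(v=0,ok=F)] out:-; in:P4
Tick 5: [PARSE:P5(v=6,ok=F), VALIDATE:P4(v=9,ok=T), TRANSFORM:P3(v=0,ok=F), EMIT:P2(v=10,ok=T)] out:P1(v=0); in:P5
Tick 6: [PARSE:P6(v=11,ok=F), VALIDATE:P5(v=6,ok=F), TRANSFORM:P4(v=45,ok=T), EMIT:P3(v=0,ok=F)] out:P2(v=10); in:P6
Tick 7: [PARSE:-, VALIDATE:P6(v=11,ok=T), TRANSFORM:P5(v=0,ok=F), EMIT:P4(v=45,ok=T)] out:P3(v=0); in:-
Tick 8: [PARSE:-, VALIDATE:-, TRANSFORM:P6(v=55,ok=T), EMIT:P5(v=0,ok=F)] out:P4(v=45); in:-
Tick 9: [PARSE:-, VALIDATE:-, TRANSFORM:-, EMIT:P6(v=55,ok=T)] out:P5(v=0); in:-
Tick 10: [PARSE:-, VALIDATE:-, TRANSFORM:-, EMIT:-] out:P6(v=55); in:-
P2: arrives tick 2, valid=True (id=2, id%2=0), emit tick 6, final value 10

Answer: 6 10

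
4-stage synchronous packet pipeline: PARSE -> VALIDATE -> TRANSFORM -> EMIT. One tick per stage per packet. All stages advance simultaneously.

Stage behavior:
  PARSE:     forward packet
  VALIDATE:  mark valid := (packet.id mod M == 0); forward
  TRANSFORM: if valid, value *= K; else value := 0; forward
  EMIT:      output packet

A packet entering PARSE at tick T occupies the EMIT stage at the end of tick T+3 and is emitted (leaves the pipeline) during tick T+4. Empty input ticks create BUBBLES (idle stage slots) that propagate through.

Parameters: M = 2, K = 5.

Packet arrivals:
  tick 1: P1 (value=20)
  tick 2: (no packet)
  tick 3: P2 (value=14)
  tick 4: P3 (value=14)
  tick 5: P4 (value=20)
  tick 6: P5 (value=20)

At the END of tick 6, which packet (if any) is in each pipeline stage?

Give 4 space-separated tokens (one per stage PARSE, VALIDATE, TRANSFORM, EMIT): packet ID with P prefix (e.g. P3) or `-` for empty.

Tick 1: [PARSE:P1(v=20,ok=F), VALIDATE:-, TRANSFORM:-, EMIT:-] out:-; in:P1
Tick 2: [PARSE:-, VALIDATE:P1(v=20,ok=F), TRANSFORM:-, EMIT:-] out:-; in:-
Tick 3: [PARSE:P2(v=14,ok=F), VALIDATE:-, TRANSFORM:P1(v=0,ok=F), EMIT:-] out:-; in:P2
Tick 4: [PARSE:P3(v=14,ok=F), VALIDATE:P2(v=14,ok=T), TRANSFORM:-, EMIT:P1(v=0,ok=F)] out:-; in:P3
Tick 5: [PARSE:P4(v=20,ok=F), VALIDATE:P3(v=14,ok=F), TRANSFORM:P2(v=70,ok=T), EMIT:-] out:P1(v=0); in:P4
Tick 6: [PARSE:P5(v=20,ok=F), VALIDATE:P4(v=20,ok=T), TRANSFORM:P3(v=0,ok=F), EMIT:P2(v=70,ok=T)] out:-; in:P5
At end of tick 6: ['P5', 'P4', 'P3', 'P2']

Answer: P5 P4 P3 P2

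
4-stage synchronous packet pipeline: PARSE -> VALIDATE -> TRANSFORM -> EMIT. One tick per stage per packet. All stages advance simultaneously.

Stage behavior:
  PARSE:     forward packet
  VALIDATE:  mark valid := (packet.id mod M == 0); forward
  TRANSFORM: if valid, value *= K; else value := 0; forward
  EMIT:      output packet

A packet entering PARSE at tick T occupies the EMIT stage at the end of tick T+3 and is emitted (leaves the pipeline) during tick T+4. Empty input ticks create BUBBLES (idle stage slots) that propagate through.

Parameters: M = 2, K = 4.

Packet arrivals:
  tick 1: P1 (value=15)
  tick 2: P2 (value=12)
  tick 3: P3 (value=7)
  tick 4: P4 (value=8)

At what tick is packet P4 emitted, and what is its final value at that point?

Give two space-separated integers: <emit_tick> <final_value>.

Answer: 8 32

Derivation:
Tick 1: [PARSE:P1(v=15,ok=F), VALIDATE:-, TRANSFORM:-, EMIT:-] out:-; in:P1
Tick 2: [PARSE:P2(v=12,ok=F), VALIDATE:P1(v=15,ok=F), TRANSFORM:-, EMIT:-] out:-; in:P2
Tick 3: [PARSE:P3(v=7,ok=F), VALIDATE:P2(v=12,ok=T), TRANSFORM:P1(v=0,ok=F), EMIT:-] out:-; in:P3
Tick 4: [PARSE:P4(v=8,ok=F), VALIDATE:P3(v=7,ok=F), TRANSFORM:P2(v=48,ok=T), EMIT:P1(v=0,ok=F)] out:-; in:P4
Tick 5: [PARSE:-, VALIDATE:P4(v=8,ok=T), TRANSFORM:P3(v=0,ok=F), EMIT:P2(v=48,ok=T)] out:P1(v=0); in:-
Tick 6: [PARSE:-, VALIDATE:-, TRANSFORM:P4(v=32,ok=T), EMIT:P3(v=0,ok=F)] out:P2(v=48); in:-
Tick 7: [PARSE:-, VALIDATE:-, TRANSFORM:-, EMIT:P4(v=32,ok=T)] out:P3(v=0); in:-
Tick 8: [PARSE:-, VALIDATE:-, TRANSFORM:-, EMIT:-] out:P4(v=32); in:-
P4: arrives tick 4, valid=True (id=4, id%2=0), emit tick 8, final value 32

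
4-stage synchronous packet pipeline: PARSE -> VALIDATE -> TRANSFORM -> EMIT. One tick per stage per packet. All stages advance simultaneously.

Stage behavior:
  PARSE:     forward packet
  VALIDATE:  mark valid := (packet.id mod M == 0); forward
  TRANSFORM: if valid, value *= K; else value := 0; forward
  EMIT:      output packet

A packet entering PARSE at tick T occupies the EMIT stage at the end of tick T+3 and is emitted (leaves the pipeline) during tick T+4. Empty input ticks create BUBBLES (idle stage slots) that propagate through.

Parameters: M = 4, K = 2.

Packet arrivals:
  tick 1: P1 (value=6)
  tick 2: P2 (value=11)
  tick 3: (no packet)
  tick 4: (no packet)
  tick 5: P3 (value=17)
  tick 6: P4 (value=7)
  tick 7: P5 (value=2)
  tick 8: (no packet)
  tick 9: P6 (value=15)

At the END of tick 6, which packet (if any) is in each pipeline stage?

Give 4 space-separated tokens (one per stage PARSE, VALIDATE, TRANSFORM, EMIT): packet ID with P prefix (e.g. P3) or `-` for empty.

Tick 1: [PARSE:P1(v=6,ok=F), VALIDATE:-, TRANSFORM:-, EMIT:-] out:-; in:P1
Tick 2: [PARSE:P2(v=11,ok=F), VALIDATE:P1(v=6,ok=F), TRANSFORM:-, EMIT:-] out:-; in:P2
Tick 3: [PARSE:-, VALIDATE:P2(v=11,ok=F), TRANSFORM:P1(v=0,ok=F), EMIT:-] out:-; in:-
Tick 4: [PARSE:-, VALIDATE:-, TRANSFORM:P2(v=0,ok=F), EMIT:P1(v=0,ok=F)] out:-; in:-
Tick 5: [PARSE:P3(v=17,ok=F), VALIDATE:-, TRANSFORM:-, EMIT:P2(v=0,ok=F)] out:P1(v=0); in:P3
Tick 6: [PARSE:P4(v=7,ok=F), VALIDATE:P3(v=17,ok=F), TRANSFORM:-, EMIT:-] out:P2(v=0); in:P4
At end of tick 6: ['P4', 'P3', '-', '-']

Answer: P4 P3 - -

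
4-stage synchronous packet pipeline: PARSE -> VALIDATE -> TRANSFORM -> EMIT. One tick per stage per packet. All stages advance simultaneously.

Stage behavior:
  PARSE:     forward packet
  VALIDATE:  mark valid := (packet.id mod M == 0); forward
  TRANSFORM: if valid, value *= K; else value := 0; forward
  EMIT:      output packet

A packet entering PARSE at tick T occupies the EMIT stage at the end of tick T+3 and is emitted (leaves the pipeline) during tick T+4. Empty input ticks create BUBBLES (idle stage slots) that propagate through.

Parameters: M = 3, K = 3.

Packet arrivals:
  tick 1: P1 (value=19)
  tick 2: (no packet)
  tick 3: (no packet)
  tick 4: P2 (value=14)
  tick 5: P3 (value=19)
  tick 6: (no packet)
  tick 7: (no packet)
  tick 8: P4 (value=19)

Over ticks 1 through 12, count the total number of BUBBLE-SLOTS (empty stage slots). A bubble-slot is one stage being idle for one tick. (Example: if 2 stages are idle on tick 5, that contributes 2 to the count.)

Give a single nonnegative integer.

Tick 1: [PARSE:P1(v=19,ok=F), VALIDATE:-, TRANSFORM:-, EMIT:-] out:-; bubbles=3
Tick 2: [PARSE:-, VALIDATE:P1(v=19,ok=F), TRANSFORM:-, EMIT:-] out:-; bubbles=3
Tick 3: [PARSE:-, VALIDATE:-, TRANSFORM:P1(v=0,ok=F), EMIT:-] out:-; bubbles=3
Tick 4: [PARSE:P2(v=14,ok=F), VALIDATE:-, TRANSFORM:-, EMIT:P1(v=0,ok=F)] out:-; bubbles=2
Tick 5: [PARSE:P3(v=19,ok=F), VALIDATE:P2(v=14,ok=F), TRANSFORM:-, EMIT:-] out:P1(v=0); bubbles=2
Tick 6: [PARSE:-, VALIDATE:P3(v=19,ok=T), TRANSFORM:P2(v=0,ok=F), EMIT:-] out:-; bubbles=2
Tick 7: [PARSE:-, VALIDATE:-, TRANSFORM:P3(v=57,ok=T), EMIT:P2(v=0,ok=F)] out:-; bubbles=2
Tick 8: [PARSE:P4(v=19,ok=F), VALIDATE:-, TRANSFORM:-, EMIT:P3(v=57,ok=T)] out:P2(v=0); bubbles=2
Tick 9: [PARSE:-, VALIDATE:P4(v=19,ok=F), TRANSFORM:-, EMIT:-] out:P3(v=57); bubbles=3
Tick 10: [PARSE:-, VALIDATE:-, TRANSFORM:P4(v=0,ok=F), EMIT:-] out:-; bubbles=3
Tick 11: [PARSE:-, VALIDATE:-, TRANSFORM:-, EMIT:P4(v=0,ok=F)] out:-; bubbles=3
Tick 12: [PARSE:-, VALIDATE:-, TRANSFORM:-, EMIT:-] out:P4(v=0); bubbles=4
Total bubble-slots: 32

Answer: 32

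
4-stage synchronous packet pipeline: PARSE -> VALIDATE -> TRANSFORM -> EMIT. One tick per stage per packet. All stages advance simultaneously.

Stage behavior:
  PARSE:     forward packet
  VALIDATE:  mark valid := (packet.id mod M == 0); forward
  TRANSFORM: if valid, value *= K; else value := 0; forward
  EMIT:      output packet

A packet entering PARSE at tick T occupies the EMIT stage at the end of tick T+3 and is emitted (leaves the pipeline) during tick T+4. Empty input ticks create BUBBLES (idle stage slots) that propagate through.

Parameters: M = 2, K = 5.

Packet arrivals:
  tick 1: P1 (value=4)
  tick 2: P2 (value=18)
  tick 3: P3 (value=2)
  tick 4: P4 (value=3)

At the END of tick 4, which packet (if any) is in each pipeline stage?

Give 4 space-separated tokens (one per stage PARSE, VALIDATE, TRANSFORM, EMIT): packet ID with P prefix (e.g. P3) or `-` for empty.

Tick 1: [PARSE:P1(v=4,ok=F), VALIDATE:-, TRANSFORM:-, EMIT:-] out:-; in:P1
Tick 2: [PARSE:P2(v=18,ok=F), VALIDATE:P1(v=4,ok=F), TRANSFORM:-, EMIT:-] out:-; in:P2
Tick 3: [PARSE:P3(v=2,ok=F), VALIDATE:P2(v=18,ok=T), TRANSFORM:P1(v=0,ok=F), EMIT:-] out:-; in:P3
Tick 4: [PARSE:P4(v=3,ok=F), VALIDATE:P3(v=2,ok=F), TRANSFORM:P2(v=90,ok=T), EMIT:P1(v=0,ok=F)] out:-; in:P4
At end of tick 4: ['P4', 'P3', 'P2', 'P1']

Answer: P4 P3 P2 P1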